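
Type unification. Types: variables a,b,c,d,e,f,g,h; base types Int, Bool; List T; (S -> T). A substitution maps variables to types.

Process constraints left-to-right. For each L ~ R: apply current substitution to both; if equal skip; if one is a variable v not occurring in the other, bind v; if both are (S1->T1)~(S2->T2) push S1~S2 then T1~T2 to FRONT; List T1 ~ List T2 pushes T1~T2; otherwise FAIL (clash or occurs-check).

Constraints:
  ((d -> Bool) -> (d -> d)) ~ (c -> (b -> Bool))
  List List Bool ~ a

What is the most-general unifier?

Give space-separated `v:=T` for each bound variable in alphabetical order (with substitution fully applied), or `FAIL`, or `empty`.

step 1: unify ((d -> Bool) -> (d -> d)) ~ (c -> (b -> Bool))  [subst: {-} | 1 pending]
  -> decompose arrow: push (d -> Bool)~c, (d -> d)~(b -> Bool)
step 2: unify (d -> Bool) ~ c  [subst: {-} | 2 pending]
  bind c := (d -> Bool)
step 3: unify (d -> d) ~ (b -> Bool)  [subst: {c:=(d -> Bool)} | 1 pending]
  -> decompose arrow: push d~b, d~Bool
step 4: unify d ~ b  [subst: {c:=(d -> Bool)} | 2 pending]
  bind d := b
step 5: unify b ~ Bool  [subst: {c:=(d -> Bool), d:=b} | 1 pending]
  bind b := Bool
step 6: unify List List Bool ~ a  [subst: {c:=(d -> Bool), d:=b, b:=Bool} | 0 pending]
  bind a := List List Bool

Answer: a:=List List Bool b:=Bool c:=(Bool -> Bool) d:=Bool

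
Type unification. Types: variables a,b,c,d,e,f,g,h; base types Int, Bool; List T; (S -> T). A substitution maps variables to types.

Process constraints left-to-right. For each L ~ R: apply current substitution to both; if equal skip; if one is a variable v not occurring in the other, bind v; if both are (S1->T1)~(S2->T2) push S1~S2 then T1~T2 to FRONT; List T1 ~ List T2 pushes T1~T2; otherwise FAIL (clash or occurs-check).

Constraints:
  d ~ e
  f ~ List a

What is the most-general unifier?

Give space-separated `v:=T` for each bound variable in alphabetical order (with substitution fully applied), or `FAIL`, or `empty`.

Answer: d:=e f:=List a

Derivation:
step 1: unify d ~ e  [subst: {-} | 1 pending]
  bind d := e
step 2: unify f ~ List a  [subst: {d:=e} | 0 pending]
  bind f := List a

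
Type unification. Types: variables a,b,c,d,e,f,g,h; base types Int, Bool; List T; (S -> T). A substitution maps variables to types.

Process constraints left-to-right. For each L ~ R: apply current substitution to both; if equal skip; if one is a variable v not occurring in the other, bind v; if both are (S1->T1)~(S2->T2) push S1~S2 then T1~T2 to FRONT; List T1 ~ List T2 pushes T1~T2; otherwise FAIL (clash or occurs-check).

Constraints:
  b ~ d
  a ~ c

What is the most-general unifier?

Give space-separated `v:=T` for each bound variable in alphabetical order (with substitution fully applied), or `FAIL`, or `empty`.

step 1: unify b ~ d  [subst: {-} | 1 pending]
  bind b := d
step 2: unify a ~ c  [subst: {b:=d} | 0 pending]
  bind a := c

Answer: a:=c b:=d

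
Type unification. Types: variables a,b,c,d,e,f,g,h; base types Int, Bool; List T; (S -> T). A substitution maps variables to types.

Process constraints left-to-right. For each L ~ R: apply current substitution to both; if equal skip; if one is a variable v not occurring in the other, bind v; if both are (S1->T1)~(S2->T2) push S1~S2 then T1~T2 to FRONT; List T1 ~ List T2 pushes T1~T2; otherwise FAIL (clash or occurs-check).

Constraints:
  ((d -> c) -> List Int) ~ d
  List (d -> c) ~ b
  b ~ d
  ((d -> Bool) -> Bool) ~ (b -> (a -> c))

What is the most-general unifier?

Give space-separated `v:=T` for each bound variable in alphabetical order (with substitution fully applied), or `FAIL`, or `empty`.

step 1: unify ((d -> c) -> List Int) ~ d  [subst: {-} | 3 pending]
  occurs-check fail

Answer: FAIL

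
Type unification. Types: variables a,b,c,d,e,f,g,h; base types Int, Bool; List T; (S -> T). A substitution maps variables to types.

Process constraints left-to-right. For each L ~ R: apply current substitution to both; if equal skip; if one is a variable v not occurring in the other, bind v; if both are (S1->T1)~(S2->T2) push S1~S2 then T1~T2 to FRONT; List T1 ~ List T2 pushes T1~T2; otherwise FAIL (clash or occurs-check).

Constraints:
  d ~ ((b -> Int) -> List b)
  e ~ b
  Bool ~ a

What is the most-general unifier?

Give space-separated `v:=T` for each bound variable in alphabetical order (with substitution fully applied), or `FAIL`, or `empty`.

Answer: a:=Bool d:=((b -> Int) -> List b) e:=b

Derivation:
step 1: unify d ~ ((b -> Int) -> List b)  [subst: {-} | 2 pending]
  bind d := ((b -> Int) -> List b)
step 2: unify e ~ b  [subst: {d:=((b -> Int) -> List b)} | 1 pending]
  bind e := b
step 3: unify Bool ~ a  [subst: {d:=((b -> Int) -> List b), e:=b} | 0 pending]
  bind a := Bool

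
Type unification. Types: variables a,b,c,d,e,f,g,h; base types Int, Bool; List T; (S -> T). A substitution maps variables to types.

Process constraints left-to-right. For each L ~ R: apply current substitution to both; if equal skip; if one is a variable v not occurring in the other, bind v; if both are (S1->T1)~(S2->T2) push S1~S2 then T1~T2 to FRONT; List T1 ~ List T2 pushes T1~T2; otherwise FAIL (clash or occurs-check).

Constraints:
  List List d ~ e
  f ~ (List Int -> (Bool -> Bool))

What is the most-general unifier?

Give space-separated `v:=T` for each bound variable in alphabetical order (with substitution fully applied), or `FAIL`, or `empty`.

step 1: unify List List d ~ e  [subst: {-} | 1 pending]
  bind e := List List d
step 2: unify f ~ (List Int -> (Bool -> Bool))  [subst: {e:=List List d} | 0 pending]
  bind f := (List Int -> (Bool -> Bool))

Answer: e:=List List d f:=(List Int -> (Bool -> Bool))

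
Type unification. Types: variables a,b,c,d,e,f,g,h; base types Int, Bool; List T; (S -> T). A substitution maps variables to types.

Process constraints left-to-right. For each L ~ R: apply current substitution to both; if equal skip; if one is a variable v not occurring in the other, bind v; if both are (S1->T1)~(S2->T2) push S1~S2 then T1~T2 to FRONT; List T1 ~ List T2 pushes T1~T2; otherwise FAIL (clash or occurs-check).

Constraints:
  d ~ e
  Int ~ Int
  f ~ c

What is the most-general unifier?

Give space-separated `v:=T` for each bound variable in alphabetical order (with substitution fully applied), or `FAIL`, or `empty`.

step 1: unify d ~ e  [subst: {-} | 2 pending]
  bind d := e
step 2: unify Int ~ Int  [subst: {d:=e} | 1 pending]
  -> identical, skip
step 3: unify f ~ c  [subst: {d:=e} | 0 pending]
  bind f := c

Answer: d:=e f:=c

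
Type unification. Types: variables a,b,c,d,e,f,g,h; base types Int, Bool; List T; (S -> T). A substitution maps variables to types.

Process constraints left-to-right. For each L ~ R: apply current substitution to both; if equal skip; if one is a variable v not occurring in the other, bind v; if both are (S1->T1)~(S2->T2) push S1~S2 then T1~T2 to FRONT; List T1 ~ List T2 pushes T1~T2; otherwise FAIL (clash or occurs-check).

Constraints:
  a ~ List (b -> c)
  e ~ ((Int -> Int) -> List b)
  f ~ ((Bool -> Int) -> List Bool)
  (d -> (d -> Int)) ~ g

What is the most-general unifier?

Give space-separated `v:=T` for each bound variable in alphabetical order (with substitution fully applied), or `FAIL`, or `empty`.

Answer: a:=List (b -> c) e:=((Int -> Int) -> List b) f:=((Bool -> Int) -> List Bool) g:=(d -> (d -> Int))

Derivation:
step 1: unify a ~ List (b -> c)  [subst: {-} | 3 pending]
  bind a := List (b -> c)
step 2: unify e ~ ((Int -> Int) -> List b)  [subst: {a:=List (b -> c)} | 2 pending]
  bind e := ((Int -> Int) -> List b)
step 3: unify f ~ ((Bool -> Int) -> List Bool)  [subst: {a:=List (b -> c), e:=((Int -> Int) -> List b)} | 1 pending]
  bind f := ((Bool -> Int) -> List Bool)
step 4: unify (d -> (d -> Int)) ~ g  [subst: {a:=List (b -> c), e:=((Int -> Int) -> List b), f:=((Bool -> Int) -> List Bool)} | 0 pending]
  bind g := (d -> (d -> Int))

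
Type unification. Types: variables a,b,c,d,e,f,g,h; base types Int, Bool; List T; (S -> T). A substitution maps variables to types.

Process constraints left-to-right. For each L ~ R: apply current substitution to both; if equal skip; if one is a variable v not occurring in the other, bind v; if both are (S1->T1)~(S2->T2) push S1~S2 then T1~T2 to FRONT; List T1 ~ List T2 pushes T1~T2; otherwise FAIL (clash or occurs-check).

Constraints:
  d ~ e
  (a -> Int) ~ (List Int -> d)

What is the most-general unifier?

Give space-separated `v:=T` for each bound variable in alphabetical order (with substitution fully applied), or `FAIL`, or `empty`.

step 1: unify d ~ e  [subst: {-} | 1 pending]
  bind d := e
step 2: unify (a -> Int) ~ (List Int -> e)  [subst: {d:=e} | 0 pending]
  -> decompose arrow: push a~List Int, Int~e
step 3: unify a ~ List Int  [subst: {d:=e} | 1 pending]
  bind a := List Int
step 4: unify Int ~ e  [subst: {d:=e, a:=List Int} | 0 pending]
  bind e := Int

Answer: a:=List Int d:=Int e:=Int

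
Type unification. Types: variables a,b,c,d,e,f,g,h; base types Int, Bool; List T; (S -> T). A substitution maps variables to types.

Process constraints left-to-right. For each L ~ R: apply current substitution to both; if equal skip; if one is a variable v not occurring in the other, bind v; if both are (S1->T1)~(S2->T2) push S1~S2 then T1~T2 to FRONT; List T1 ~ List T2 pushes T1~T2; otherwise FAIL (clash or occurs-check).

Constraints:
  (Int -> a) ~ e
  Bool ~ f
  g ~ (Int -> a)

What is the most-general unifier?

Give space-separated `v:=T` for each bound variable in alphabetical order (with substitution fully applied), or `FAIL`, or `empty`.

Answer: e:=(Int -> a) f:=Bool g:=(Int -> a)

Derivation:
step 1: unify (Int -> a) ~ e  [subst: {-} | 2 pending]
  bind e := (Int -> a)
step 2: unify Bool ~ f  [subst: {e:=(Int -> a)} | 1 pending]
  bind f := Bool
step 3: unify g ~ (Int -> a)  [subst: {e:=(Int -> a), f:=Bool} | 0 pending]
  bind g := (Int -> a)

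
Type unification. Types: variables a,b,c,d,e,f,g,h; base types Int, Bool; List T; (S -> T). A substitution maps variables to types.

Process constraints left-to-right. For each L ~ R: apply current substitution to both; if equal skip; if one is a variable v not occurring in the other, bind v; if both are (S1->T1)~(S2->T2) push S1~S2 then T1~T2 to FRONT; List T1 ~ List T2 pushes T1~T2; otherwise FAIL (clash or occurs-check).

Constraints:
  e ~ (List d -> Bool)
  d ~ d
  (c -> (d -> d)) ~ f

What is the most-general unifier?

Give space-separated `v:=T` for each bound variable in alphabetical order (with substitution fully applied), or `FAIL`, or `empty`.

step 1: unify e ~ (List d -> Bool)  [subst: {-} | 2 pending]
  bind e := (List d -> Bool)
step 2: unify d ~ d  [subst: {e:=(List d -> Bool)} | 1 pending]
  -> identical, skip
step 3: unify (c -> (d -> d)) ~ f  [subst: {e:=(List d -> Bool)} | 0 pending]
  bind f := (c -> (d -> d))

Answer: e:=(List d -> Bool) f:=(c -> (d -> d))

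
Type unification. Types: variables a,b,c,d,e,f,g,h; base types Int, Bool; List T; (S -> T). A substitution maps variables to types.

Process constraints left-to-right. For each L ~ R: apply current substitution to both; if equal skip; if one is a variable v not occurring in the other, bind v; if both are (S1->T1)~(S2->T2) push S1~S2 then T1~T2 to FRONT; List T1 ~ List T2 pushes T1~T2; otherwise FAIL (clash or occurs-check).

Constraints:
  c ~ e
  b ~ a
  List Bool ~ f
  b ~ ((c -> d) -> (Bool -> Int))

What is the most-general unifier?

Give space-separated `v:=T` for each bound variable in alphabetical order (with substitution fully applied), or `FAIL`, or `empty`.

step 1: unify c ~ e  [subst: {-} | 3 pending]
  bind c := e
step 2: unify b ~ a  [subst: {c:=e} | 2 pending]
  bind b := a
step 3: unify List Bool ~ f  [subst: {c:=e, b:=a} | 1 pending]
  bind f := List Bool
step 4: unify a ~ ((e -> d) -> (Bool -> Int))  [subst: {c:=e, b:=a, f:=List Bool} | 0 pending]
  bind a := ((e -> d) -> (Bool -> Int))

Answer: a:=((e -> d) -> (Bool -> Int)) b:=((e -> d) -> (Bool -> Int)) c:=e f:=List Bool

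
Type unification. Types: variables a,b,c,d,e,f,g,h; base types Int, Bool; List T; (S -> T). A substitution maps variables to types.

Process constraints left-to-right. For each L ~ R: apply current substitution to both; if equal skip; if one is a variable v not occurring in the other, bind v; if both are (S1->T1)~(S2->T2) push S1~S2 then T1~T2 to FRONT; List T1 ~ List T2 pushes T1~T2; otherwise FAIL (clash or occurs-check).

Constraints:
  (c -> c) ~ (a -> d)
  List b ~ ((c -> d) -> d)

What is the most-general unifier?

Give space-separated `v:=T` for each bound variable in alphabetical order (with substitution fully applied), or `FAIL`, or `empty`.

step 1: unify (c -> c) ~ (a -> d)  [subst: {-} | 1 pending]
  -> decompose arrow: push c~a, c~d
step 2: unify c ~ a  [subst: {-} | 2 pending]
  bind c := a
step 3: unify a ~ d  [subst: {c:=a} | 1 pending]
  bind a := d
step 4: unify List b ~ ((d -> d) -> d)  [subst: {c:=a, a:=d} | 0 pending]
  clash: List b vs ((d -> d) -> d)

Answer: FAIL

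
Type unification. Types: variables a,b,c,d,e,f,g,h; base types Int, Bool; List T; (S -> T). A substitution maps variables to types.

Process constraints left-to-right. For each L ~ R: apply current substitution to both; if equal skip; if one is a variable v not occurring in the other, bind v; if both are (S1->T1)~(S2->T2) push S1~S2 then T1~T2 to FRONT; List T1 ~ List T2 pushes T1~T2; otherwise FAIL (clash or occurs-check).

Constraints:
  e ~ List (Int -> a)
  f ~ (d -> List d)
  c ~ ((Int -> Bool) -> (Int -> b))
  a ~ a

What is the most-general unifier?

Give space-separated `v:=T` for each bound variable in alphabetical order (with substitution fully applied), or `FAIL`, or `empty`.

Answer: c:=((Int -> Bool) -> (Int -> b)) e:=List (Int -> a) f:=(d -> List d)

Derivation:
step 1: unify e ~ List (Int -> a)  [subst: {-} | 3 pending]
  bind e := List (Int -> a)
step 2: unify f ~ (d -> List d)  [subst: {e:=List (Int -> a)} | 2 pending]
  bind f := (d -> List d)
step 3: unify c ~ ((Int -> Bool) -> (Int -> b))  [subst: {e:=List (Int -> a), f:=(d -> List d)} | 1 pending]
  bind c := ((Int -> Bool) -> (Int -> b))
step 4: unify a ~ a  [subst: {e:=List (Int -> a), f:=(d -> List d), c:=((Int -> Bool) -> (Int -> b))} | 0 pending]
  -> identical, skip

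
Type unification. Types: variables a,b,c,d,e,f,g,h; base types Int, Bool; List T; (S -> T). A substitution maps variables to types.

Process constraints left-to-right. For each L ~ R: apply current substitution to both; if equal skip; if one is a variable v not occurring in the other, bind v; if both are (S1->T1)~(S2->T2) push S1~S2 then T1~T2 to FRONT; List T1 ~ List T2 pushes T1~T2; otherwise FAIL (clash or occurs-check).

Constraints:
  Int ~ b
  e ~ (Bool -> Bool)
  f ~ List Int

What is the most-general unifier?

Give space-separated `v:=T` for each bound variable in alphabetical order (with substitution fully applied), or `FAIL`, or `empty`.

step 1: unify Int ~ b  [subst: {-} | 2 pending]
  bind b := Int
step 2: unify e ~ (Bool -> Bool)  [subst: {b:=Int} | 1 pending]
  bind e := (Bool -> Bool)
step 3: unify f ~ List Int  [subst: {b:=Int, e:=(Bool -> Bool)} | 0 pending]
  bind f := List Int

Answer: b:=Int e:=(Bool -> Bool) f:=List Int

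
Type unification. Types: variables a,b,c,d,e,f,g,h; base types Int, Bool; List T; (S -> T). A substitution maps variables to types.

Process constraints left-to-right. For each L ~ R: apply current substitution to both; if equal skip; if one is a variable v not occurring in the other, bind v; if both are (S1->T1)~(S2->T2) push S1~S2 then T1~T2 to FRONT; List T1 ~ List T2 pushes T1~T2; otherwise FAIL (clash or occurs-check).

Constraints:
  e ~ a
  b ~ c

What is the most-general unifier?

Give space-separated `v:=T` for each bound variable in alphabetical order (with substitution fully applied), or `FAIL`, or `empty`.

step 1: unify e ~ a  [subst: {-} | 1 pending]
  bind e := a
step 2: unify b ~ c  [subst: {e:=a} | 0 pending]
  bind b := c

Answer: b:=c e:=a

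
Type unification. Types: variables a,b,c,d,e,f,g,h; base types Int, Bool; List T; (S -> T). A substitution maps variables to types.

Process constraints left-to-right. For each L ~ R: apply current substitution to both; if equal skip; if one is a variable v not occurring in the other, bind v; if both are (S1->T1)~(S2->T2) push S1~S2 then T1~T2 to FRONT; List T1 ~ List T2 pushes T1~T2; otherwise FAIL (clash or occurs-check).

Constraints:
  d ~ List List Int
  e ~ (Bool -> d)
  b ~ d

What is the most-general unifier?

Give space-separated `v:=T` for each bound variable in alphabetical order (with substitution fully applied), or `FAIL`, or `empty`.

step 1: unify d ~ List List Int  [subst: {-} | 2 pending]
  bind d := List List Int
step 2: unify e ~ (Bool -> List List Int)  [subst: {d:=List List Int} | 1 pending]
  bind e := (Bool -> List List Int)
step 3: unify b ~ List List Int  [subst: {d:=List List Int, e:=(Bool -> List List Int)} | 0 pending]
  bind b := List List Int

Answer: b:=List List Int d:=List List Int e:=(Bool -> List List Int)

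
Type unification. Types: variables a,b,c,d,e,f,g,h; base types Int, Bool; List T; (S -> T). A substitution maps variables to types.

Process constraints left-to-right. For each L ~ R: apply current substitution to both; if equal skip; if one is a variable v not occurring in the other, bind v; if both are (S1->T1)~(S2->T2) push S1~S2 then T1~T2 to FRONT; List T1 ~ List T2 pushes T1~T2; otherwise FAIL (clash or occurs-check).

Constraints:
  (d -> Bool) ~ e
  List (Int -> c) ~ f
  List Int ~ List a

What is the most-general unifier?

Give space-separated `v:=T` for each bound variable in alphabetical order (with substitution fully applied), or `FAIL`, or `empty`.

step 1: unify (d -> Bool) ~ e  [subst: {-} | 2 pending]
  bind e := (d -> Bool)
step 2: unify List (Int -> c) ~ f  [subst: {e:=(d -> Bool)} | 1 pending]
  bind f := List (Int -> c)
step 3: unify List Int ~ List a  [subst: {e:=(d -> Bool), f:=List (Int -> c)} | 0 pending]
  -> decompose List: push Int~a
step 4: unify Int ~ a  [subst: {e:=(d -> Bool), f:=List (Int -> c)} | 0 pending]
  bind a := Int

Answer: a:=Int e:=(d -> Bool) f:=List (Int -> c)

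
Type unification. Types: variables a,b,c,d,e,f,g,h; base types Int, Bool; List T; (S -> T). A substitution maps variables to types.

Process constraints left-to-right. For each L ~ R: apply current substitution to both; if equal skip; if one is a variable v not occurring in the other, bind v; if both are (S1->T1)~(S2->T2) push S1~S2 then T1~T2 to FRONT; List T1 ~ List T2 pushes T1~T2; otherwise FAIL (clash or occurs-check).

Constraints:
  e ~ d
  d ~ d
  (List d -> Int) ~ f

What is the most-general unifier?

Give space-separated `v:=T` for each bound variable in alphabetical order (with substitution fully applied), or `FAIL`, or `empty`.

step 1: unify e ~ d  [subst: {-} | 2 pending]
  bind e := d
step 2: unify d ~ d  [subst: {e:=d} | 1 pending]
  -> identical, skip
step 3: unify (List d -> Int) ~ f  [subst: {e:=d} | 0 pending]
  bind f := (List d -> Int)

Answer: e:=d f:=(List d -> Int)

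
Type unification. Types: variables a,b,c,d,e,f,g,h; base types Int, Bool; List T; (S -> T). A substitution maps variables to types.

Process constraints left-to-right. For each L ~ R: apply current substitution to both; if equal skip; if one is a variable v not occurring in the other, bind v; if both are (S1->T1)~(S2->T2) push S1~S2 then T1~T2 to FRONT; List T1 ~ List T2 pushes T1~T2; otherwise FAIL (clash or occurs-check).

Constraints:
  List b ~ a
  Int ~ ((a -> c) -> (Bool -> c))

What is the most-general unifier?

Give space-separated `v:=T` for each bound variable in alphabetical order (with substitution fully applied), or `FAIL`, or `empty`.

step 1: unify List b ~ a  [subst: {-} | 1 pending]
  bind a := List b
step 2: unify Int ~ ((List b -> c) -> (Bool -> c))  [subst: {a:=List b} | 0 pending]
  clash: Int vs ((List b -> c) -> (Bool -> c))

Answer: FAIL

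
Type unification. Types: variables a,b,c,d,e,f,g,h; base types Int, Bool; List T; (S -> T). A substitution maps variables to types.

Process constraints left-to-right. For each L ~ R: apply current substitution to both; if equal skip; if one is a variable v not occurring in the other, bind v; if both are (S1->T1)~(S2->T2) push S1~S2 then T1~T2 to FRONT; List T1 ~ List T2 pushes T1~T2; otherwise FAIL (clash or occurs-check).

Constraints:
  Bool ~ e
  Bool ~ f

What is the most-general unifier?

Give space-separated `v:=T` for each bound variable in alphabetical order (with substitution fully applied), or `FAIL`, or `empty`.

step 1: unify Bool ~ e  [subst: {-} | 1 pending]
  bind e := Bool
step 2: unify Bool ~ f  [subst: {e:=Bool} | 0 pending]
  bind f := Bool

Answer: e:=Bool f:=Bool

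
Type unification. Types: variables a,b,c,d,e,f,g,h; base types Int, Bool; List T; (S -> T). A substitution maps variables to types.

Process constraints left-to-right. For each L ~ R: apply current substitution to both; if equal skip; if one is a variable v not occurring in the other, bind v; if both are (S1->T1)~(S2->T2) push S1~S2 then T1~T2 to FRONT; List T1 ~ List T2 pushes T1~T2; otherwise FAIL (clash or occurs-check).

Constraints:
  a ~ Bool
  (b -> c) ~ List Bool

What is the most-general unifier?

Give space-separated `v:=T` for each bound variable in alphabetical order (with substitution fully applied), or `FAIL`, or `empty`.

step 1: unify a ~ Bool  [subst: {-} | 1 pending]
  bind a := Bool
step 2: unify (b -> c) ~ List Bool  [subst: {a:=Bool} | 0 pending]
  clash: (b -> c) vs List Bool

Answer: FAIL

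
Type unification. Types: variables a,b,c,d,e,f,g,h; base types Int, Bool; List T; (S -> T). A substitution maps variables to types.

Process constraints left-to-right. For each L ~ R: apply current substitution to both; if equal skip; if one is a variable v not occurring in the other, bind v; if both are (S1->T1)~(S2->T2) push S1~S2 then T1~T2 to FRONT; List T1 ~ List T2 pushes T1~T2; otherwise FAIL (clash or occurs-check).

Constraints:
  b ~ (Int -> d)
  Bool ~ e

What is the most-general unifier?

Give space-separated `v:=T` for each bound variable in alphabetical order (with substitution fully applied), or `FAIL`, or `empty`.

Answer: b:=(Int -> d) e:=Bool

Derivation:
step 1: unify b ~ (Int -> d)  [subst: {-} | 1 pending]
  bind b := (Int -> d)
step 2: unify Bool ~ e  [subst: {b:=(Int -> d)} | 0 pending]
  bind e := Bool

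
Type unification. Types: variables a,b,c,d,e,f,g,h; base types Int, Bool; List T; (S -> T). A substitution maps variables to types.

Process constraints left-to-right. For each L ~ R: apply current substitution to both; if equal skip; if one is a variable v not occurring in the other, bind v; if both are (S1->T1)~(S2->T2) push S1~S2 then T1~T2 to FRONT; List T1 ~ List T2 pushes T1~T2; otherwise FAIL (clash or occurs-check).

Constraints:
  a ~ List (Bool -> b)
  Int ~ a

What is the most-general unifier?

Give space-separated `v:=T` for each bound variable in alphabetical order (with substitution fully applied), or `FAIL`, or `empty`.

step 1: unify a ~ List (Bool -> b)  [subst: {-} | 1 pending]
  bind a := List (Bool -> b)
step 2: unify Int ~ List (Bool -> b)  [subst: {a:=List (Bool -> b)} | 0 pending]
  clash: Int vs List (Bool -> b)

Answer: FAIL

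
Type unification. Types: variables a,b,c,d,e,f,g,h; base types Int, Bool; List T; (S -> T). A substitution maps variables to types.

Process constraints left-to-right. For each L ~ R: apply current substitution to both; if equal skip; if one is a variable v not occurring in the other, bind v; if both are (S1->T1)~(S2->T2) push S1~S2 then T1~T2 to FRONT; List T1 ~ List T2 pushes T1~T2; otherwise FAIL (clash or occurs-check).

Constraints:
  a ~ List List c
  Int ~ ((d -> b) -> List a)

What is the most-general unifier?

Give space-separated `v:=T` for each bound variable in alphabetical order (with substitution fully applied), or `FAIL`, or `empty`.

step 1: unify a ~ List List c  [subst: {-} | 1 pending]
  bind a := List List c
step 2: unify Int ~ ((d -> b) -> List List List c)  [subst: {a:=List List c} | 0 pending]
  clash: Int vs ((d -> b) -> List List List c)

Answer: FAIL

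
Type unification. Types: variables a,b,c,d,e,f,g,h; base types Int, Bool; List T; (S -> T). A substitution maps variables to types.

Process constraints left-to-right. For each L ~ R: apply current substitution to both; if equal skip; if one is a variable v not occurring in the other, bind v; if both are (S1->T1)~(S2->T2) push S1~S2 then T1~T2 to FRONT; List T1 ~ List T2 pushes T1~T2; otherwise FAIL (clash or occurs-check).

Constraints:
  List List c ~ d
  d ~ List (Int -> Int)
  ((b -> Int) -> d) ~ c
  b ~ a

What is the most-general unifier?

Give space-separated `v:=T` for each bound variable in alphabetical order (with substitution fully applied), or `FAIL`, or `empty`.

step 1: unify List List c ~ d  [subst: {-} | 3 pending]
  bind d := List List c
step 2: unify List List c ~ List (Int -> Int)  [subst: {d:=List List c} | 2 pending]
  -> decompose List: push List c~(Int -> Int)
step 3: unify List c ~ (Int -> Int)  [subst: {d:=List List c} | 2 pending]
  clash: List c vs (Int -> Int)

Answer: FAIL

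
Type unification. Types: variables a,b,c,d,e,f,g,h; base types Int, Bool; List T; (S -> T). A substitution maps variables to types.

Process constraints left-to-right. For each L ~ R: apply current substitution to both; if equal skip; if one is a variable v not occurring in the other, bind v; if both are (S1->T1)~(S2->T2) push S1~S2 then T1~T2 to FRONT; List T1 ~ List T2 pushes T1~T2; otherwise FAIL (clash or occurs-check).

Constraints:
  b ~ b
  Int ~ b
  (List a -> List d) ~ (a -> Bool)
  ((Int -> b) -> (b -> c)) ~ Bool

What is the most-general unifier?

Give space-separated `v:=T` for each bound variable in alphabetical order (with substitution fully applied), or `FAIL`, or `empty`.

step 1: unify b ~ b  [subst: {-} | 3 pending]
  -> identical, skip
step 2: unify Int ~ b  [subst: {-} | 2 pending]
  bind b := Int
step 3: unify (List a -> List d) ~ (a -> Bool)  [subst: {b:=Int} | 1 pending]
  -> decompose arrow: push List a~a, List d~Bool
step 4: unify List a ~ a  [subst: {b:=Int} | 2 pending]
  occurs-check fail

Answer: FAIL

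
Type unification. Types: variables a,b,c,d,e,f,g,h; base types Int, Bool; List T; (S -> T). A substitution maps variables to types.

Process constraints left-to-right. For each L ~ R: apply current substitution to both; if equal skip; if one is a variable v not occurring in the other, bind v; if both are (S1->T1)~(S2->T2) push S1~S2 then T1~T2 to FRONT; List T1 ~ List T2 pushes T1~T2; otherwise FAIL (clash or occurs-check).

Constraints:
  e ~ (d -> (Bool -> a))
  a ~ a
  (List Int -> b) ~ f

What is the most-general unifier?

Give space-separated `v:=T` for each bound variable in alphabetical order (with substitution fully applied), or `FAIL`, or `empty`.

Answer: e:=(d -> (Bool -> a)) f:=(List Int -> b)

Derivation:
step 1: unify e ~ (d -> (Bool -> a))  [subst: {-} | 2 pending]
  bind e := (d -> (Bool -> a))
step 2: unify a ~ a  [subst: {e:=(d -> (Bool -> a))} | 1 pending]
  -> identical, skip
step 3: unify (List Int -> b) ~ f  [subst: {e:=(d -> (Bool -> a))} | 0 pending]
  bind f := (List Int -> b)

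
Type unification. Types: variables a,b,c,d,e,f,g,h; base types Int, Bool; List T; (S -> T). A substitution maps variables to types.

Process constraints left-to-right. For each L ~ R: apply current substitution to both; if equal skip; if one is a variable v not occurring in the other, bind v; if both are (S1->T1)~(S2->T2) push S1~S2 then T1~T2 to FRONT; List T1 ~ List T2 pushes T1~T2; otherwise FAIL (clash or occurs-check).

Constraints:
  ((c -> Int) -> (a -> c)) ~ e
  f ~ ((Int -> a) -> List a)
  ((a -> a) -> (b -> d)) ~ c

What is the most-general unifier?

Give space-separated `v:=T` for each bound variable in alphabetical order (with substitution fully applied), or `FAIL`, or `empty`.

Answer: c:=((a -> a) -> (b -> d)) e:=((((a -> a) -> (b -> d)) -> Int) -> (a -> ((a -> a) -> (b -> d)))) f:=((Int -> a) -> List a)

Derivation:
step 1: unify ((c -> Int) -> (a -> c)) ~ e  [subst: {-} | 2 pending]
  bind e := ((c -> Int) -> (a -> c))
step 2: unify f ~ ((Int -> a) -> List a)  [subst: {e:=((c -> Int) -> (a -> c))} | 1 pending]
  bind f := ((Int -> a) -> List a)
step 3: unify ((a -> a) -> (b -> d)) ~ c  [subst: {e:=((c -> Int) -> (a -> c)), f:=((Int -> a) -> List a)} | 0 pending]
  bind c := ((a -> a) -> (b -> d))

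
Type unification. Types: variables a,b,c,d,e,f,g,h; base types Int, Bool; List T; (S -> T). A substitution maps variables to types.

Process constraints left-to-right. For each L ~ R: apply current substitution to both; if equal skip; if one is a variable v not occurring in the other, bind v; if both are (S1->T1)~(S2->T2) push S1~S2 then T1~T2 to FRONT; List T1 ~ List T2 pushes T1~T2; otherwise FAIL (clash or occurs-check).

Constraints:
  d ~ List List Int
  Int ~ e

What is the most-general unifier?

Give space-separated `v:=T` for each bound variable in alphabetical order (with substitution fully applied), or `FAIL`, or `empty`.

step 1: unify d ~ List List Int  [subst: {-} | 1 pending]
  bind d := List List Int
step 2: unify Int ~ e  [subst: {d:=List List Int} | 0 pending]
  bind e := Int

Answer: d:=List List Int e:=Int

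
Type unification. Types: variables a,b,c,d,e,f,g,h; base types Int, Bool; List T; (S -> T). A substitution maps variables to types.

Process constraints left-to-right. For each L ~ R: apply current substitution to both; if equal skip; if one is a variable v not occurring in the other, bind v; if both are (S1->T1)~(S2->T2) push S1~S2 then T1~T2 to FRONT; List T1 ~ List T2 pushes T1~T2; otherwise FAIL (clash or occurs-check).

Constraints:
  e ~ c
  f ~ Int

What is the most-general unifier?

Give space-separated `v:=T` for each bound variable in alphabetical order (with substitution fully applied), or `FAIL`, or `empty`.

Answer: e:=c f:=Int

Derivation:
step 1: unify e ~ c  [subst: {-} | 1 pending]
  bind e := c
step 2: unify f ~ Int  [subst: {e:=c} | 0 pending]
  bind f := Int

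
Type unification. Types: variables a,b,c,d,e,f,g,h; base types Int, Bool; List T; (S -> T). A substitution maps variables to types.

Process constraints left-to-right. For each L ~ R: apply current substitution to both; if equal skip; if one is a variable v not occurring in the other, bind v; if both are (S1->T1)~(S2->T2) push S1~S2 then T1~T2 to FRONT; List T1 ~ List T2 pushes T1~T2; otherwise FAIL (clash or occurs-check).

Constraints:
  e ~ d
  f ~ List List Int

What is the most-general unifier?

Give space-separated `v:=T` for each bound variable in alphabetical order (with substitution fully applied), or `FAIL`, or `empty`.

Answer: e:=d f:=List List Int

Derivation:
step 1: unify e ~ d  [subst: {-} | 1 pending]
  bind e := d
step 2: unify f ~ List List Int  [subst: {e:=d} | 0 pending]
  bind f := List List Int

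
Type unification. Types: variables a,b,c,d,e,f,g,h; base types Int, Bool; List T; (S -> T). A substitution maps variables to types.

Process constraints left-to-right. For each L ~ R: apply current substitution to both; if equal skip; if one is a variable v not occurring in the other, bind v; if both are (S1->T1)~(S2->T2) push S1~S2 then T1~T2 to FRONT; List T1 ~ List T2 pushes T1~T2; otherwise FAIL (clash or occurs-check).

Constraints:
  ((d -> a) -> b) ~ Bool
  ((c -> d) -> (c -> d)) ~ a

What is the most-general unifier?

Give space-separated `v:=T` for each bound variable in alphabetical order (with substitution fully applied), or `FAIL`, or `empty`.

Answer: FAIL

Derivation:
step 1: unify ((d -> a) -> b) ~ Bool  [subst: {-} | 1 pending]
  clash: ((d -> a) -> b) vs Bool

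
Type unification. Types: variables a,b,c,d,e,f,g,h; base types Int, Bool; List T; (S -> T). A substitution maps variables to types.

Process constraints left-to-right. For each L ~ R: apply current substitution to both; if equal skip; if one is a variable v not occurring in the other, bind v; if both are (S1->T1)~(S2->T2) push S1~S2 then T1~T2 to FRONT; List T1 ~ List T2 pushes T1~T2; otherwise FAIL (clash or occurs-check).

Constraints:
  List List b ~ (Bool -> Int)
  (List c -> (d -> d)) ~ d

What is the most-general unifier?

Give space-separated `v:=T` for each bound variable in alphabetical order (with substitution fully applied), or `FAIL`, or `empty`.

step 1: unify List List b ~ (Bool -> Int)  [subst: {-} | 1 pending]
  clash: List List b vs (Bool -> Int)

Answer: FAIL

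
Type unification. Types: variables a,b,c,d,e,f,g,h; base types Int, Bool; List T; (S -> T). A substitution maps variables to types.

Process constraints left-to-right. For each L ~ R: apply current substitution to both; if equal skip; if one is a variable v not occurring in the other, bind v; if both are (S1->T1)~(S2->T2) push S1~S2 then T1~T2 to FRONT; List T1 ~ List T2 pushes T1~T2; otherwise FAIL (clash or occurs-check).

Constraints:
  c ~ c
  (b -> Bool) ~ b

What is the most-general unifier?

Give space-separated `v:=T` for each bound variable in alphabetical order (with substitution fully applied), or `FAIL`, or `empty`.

step 1: unify c ~ c  [subst: {-} | 1 pending]
  -> identical, skip
step 2: unify (b -> Bool) ~ b  [subst: {-} | 0 pending]
  occurs-check fail

Answer: FAIL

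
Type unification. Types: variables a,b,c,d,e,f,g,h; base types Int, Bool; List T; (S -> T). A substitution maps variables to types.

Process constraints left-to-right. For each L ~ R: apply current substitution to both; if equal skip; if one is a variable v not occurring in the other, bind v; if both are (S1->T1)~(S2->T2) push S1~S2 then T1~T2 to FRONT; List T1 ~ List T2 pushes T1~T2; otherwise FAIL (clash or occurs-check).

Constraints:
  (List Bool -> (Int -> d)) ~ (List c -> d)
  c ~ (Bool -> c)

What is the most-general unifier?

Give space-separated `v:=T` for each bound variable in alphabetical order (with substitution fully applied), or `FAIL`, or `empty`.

step 1: unify (List Bool -> (Int -> d)) ~ (List c -> d)  [subst: {-} | 1 pending]
  -> decompose arrow: push List Bool~List c, (Int -> d)~d
step 2: unify List Bool ~ List c  [subst: {-} | 2 pending]
  -> decompose List: push Bool~c
step 3: unify Bool ~ c  [subst: {-} | 2 pending]
  bind c := Bool
step 4: unify (Int -> d) ~ d  [subst: {c:=Bool} | 1 pending]
  occurs-check fail

Answer: FAIL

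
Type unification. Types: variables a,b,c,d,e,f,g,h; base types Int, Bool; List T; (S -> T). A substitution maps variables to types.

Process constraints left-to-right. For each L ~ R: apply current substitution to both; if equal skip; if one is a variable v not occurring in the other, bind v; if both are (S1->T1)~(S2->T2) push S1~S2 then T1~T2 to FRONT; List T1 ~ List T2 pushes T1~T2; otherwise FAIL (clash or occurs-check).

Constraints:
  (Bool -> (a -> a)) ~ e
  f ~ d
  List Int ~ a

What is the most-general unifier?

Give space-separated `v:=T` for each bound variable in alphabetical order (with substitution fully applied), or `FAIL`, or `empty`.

step 1: unify (Bool -> (a -> a)) ~ e  [subst: {-} | 2 pending]
  bind e := (Bool -> (a -> a))
step 2: unify f ~ d  [subst: {e:=(Bool -> (a -> a))} | 1 pending]
  bind f := d
step 3: unify List Int ~ a  [subst: {e:=(Bool -> (a -> a)), f:=d} | 0 pending]
  bind a := List Int

Answer: a:=List Int e:=(Bool -> (List Int -> List Int)) f:=d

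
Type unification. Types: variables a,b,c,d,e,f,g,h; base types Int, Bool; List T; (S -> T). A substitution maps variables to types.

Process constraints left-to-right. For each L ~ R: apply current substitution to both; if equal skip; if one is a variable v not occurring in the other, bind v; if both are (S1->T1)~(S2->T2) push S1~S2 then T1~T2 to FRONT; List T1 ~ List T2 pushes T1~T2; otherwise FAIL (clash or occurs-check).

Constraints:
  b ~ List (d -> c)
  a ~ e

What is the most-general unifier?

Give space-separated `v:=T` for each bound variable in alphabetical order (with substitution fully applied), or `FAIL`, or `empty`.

Answer: a:=e b:=List (d -> c)

Derivation:
step 1: unify b ~ List (d -> c)  [subst: {-} | 1 pending]
  bind b := List (d -> c)
step 2: unify a ~ e  [subst: {b:=List (d -> c)} | 0 pending]
  bind a := e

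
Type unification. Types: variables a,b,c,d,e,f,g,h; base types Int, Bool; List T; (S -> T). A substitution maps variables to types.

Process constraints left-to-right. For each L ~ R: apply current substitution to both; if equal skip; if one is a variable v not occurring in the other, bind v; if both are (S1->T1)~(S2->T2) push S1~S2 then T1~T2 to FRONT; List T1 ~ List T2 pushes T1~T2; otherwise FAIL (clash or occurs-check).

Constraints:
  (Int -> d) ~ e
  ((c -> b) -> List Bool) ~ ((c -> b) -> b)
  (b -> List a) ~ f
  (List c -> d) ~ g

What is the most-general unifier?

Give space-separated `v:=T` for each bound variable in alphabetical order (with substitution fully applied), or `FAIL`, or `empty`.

Answer: b:=List Bool e:=(Int -> d) f:=(List Bool -> List a) g:=(List c -> d)

Derivation:
step 1: unify (Int -> d) ~ e  [subst: {-} | 3 pending]
  bind e := (Int -> d)
step 2: unify ((c -> b) -> List Bool) ~ ((c -> b) -> b)  [subst: {e:=(Int -> d)} | 2 pending]
  -> decompose arrow: push (c -> b)~(c -> b), List Bool~b
step 3: unify (c -> b) ~ (c -> b)  [subst: {e:=(Int -> d)} | 3 pending]
  -> identical, skip
step 4: unify List Bool ~ b  [subst: {e:=(Int -> d)} | 2 pending]
  bind b := List Bool
step 5: unify (List Bool -> List a) ~ f  [subst: {e:=(Int -> d), b:=List Bool} | 1 pending]
  bind f := (List Bool -> List a)
step 6: unify (List c -> d) ~ g  [subst: {e:=(Int -> d), b:=List Bool, f:=(List Bool -> List a)} | 0 pending]
  bind g := (List c -> d)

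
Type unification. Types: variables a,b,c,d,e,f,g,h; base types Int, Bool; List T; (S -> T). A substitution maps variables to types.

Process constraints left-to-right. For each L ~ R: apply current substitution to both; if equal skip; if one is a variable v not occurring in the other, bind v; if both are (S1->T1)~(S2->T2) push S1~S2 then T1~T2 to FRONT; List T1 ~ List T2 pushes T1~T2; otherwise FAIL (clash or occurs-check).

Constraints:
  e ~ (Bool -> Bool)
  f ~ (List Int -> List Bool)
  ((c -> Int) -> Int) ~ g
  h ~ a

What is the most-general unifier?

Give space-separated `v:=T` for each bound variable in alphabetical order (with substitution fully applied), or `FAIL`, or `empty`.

Answer: e:=(Bool -> Bool) f:=(List Int -> List Bool) g:=((c -> Int) -> Int) h:=a

Derivation:
step 1: unify e ~ (Bool -> Bool)  [subst: {-} | 3 pending]
  bind e := (Bool -> Bool)
step 2: unify f ~ (List Int -> List Bool)  [subst: {e:=(Bool -> Bool)} | 2 pending]
  bind f := (List Int -> List Bool)
step 3: unify ((c -> Int) -> Int) ~ g  [subst: {e:=(Bool -> Bool), f:=(List Int -> List Bool)} | 1 pending]
  bind g := ((c -> Int) -> Int)
step 4: unify h ~ a  [subst: {e:=(Bool -> Bool), f:=(List Int -> List Bool), g:=((c -> Int) -> Int)} | 0 pending]
  bind h := a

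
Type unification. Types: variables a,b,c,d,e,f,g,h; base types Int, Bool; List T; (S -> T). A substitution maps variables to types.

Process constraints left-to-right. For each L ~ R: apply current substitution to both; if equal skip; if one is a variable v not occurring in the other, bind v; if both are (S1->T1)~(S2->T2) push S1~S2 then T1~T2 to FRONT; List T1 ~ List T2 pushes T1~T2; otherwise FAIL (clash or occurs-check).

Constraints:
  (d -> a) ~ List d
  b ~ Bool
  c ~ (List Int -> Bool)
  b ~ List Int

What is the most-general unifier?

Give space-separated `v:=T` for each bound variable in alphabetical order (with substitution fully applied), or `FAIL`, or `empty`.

step 1: unify (d -> a) ~ List d  [subst: {-} | 3 pending]
  clash: (d -> a) vs List d

Answer: FAIL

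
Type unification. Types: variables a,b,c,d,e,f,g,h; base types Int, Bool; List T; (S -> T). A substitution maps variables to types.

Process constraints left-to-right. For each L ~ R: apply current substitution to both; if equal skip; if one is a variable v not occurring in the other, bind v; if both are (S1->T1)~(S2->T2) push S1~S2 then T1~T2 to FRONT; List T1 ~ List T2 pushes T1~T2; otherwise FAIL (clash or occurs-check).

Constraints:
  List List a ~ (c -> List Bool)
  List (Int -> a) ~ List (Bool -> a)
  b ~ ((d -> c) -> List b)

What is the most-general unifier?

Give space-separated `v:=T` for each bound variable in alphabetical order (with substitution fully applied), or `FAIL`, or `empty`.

Answer: FAIL

Derivation:
step 1: unify List List a ~ (c -> List Bool)  [subst: {-} | 2 pending]
  clash: List List a vs (c -> List Bool)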